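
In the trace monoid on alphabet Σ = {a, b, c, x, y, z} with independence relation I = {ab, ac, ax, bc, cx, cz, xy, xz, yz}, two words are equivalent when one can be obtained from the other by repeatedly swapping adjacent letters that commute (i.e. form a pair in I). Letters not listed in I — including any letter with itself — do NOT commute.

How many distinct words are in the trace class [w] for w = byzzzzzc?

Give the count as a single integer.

21

#0=b has no predecessor
#1=y depends on [0:b]
#2=z depends on [0:b]
#3=z depends on [2:z]
#4=z depends on [3:z]
#5=z depends on [4:z]
#6=z depends on [5:z]
#7=c depends on [1:y]
sources: [0:b]
N(rest) = Σ N(rest − s) over sources s of rest; N(one piece) = 1:
  size 1 → [6]=1  [7]=1
  size 2 → [1,7]=1  [5,6]=1  [6,7]=2
  size 3 → [1,6,7]=3  [4,5,6]=1  [5,6,7]=3
  size 4 → [1,5,6,7]=6  [3,4,5,6]=1  [4,5,6,7]=4
  size 5 → [1,4,5,6,7]=10  [2,3,4,5,6]=1  [3,4,5,6,7]=5
  size 6 → [1,3,4,5,6,7]=15  [2,3,4,5,6,7]=6
  first=0(b) contributes 21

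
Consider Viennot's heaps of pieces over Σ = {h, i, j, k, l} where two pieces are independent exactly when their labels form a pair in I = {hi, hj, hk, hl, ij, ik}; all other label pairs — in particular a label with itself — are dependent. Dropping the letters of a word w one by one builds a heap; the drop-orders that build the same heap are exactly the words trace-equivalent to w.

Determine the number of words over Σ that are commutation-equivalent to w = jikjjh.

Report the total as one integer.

30

#0=j has no predecessor
#1=i has no predecessor
#2=k depends on [0:j]
#3=j depends on [2:k]
#4=j depends on [3:j]
#5=h has no predecessor
sources: [0:j, 1:i, 5:h]
N(rest) = Σ N(rest − s) over sources s of rest; N(one piece) = 1:
  size 1 → [1]=1  [4]=1  [5]=1
  size 2 → [1,4]=2  [1,5]=2  [3,4]=1  [4,5]=2
  size 3 → [1,3,4]=3  [1,4,5]=6  [2,3,4]=1  [3,4,5]=3
  size 4 → [0,2,3,4]=1  [1,2,3,4]=4  [1,3,4,5]=12  [2,3,4,5]=4
  first=0(j) contributes 20
  first=1(i) contributes 5
  first=5(h) contributes 5
|[w]| = 30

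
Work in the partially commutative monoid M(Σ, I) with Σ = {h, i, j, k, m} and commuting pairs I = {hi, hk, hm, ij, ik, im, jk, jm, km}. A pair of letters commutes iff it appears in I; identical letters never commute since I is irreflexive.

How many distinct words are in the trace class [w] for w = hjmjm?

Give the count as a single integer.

10

#0=h has no predecessor
#1=j depends on [0:h]
#2=m has no predecessor
#3=j depends on [1:j]
#4=m depends on [2:m]
sources: [0:h, 2:m]
N(rest) = Σ N(rest − s) over sources s of rest; N(one piece) = 1:
  size 1 → [3]=1  [4]=1
  size 2 → [1,3]=1  [2,4]=1  [3,4]=2
  size 3 → [0,1,3]=1  [1,3,4]=3  [2,3,4]=3
  first=0(h) contributes 6
  first=2(m) contributes 4
|[w]| = 10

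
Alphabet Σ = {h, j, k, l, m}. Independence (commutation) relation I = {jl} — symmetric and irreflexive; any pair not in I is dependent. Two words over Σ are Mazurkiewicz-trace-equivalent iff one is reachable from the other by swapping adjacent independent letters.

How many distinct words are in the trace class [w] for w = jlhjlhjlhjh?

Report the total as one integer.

8

drop 0:j onto floor
drop 1:l onto floor
drop 2:h onto {0:j, 1:l}
drop 3:j onto {2:h}
drop 4:l onto {2:h}
drop 5:h onto {3:j, 4:l}
drop 6:j onto {5:h}
drop 7:l onto {5:h}
drop 8:h onto {6:j, 7:l}
drop 9:j onto {8:h}
drop 10:h onto {9:j}
ground layer = {0:j, 1:l}
drop-orders for the pieces not yet dropped (sum over which currently-grounded one goes next):
  1 to go: {10} 1
  2 to go: {9,10} 1
  3 to go: {8,9,10} 1
  4 to go: {6,8,9,10} 1  {7,8,9,10} 1
  5 to go: {6,7,8,9,10} 2
  6 to go: {5,6,7,8,9,10} 2
  7 to go: {3,5,6,7,8,9,10} 2  {4,5,6,7,8,9,10} 2
  8 to go: {3,4,5,6,7,8,9,10} 4
  9 to go: {2,3,4,5,6,7,8,9,10} 4
  if 0:j drops first: 4 orders
  if 1:l drops first: 4 orders
heap linearizations: 8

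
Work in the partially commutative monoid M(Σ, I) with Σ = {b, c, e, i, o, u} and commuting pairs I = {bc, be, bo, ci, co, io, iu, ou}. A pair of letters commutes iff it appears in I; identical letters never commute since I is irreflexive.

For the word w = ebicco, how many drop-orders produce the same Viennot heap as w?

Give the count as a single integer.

piece 0:e — minimal
piece 1:b — minimal
piece 2:i rests on {0:e, 1:b}
piece 3:c rests on {0:e}
piece 4:c rests on {3:c}
piece 5:o rests on {0:e}
minimal pieces: {0:e, 1:b}
ways to finish when only these pieces remain (= sum over removing one remaining piece with nothing left below it):
  1 left: {2}→1  {4}→1  {5}→1
  2 left: {1,2}→1  {2,4}→2  {2,5}→2  {3,4}→1  {4,5}→2
  3 left: {1,2,4}→3  {1,2,5}→3  {2,3,4}→3  {2,4,5}→6  {3,4,5}→3
  4 left: {1,2,3,4}→6  {1,2,4,5}→12  {2,3,4,5}→12
  placing 0:e first → 30 extensions
  placing 1:b first → 12 extensions
total linear extensions = 42

42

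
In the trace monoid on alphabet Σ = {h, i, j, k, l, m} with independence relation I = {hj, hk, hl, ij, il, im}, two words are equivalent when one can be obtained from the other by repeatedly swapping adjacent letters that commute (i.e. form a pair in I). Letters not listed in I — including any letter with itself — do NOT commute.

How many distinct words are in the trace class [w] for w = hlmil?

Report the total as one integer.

0(h) covers ∅
1(l) covers ∅
2(m) covers 0:h, 1:l
3(i) covers 0:h
4(l) covers 2:m
floor of heap: 0:h, 1:l
completions by unplaced set U, small U first (add the entries for U minus each lowest piece of U):
  |U|=1: {3}:1  {4}:1
  |U|=2: {2,4}:1  {3,4}:2
  |U|=3: {1,2,4}:1  {2,3,4}:3
  start at 0(h): 4
  start at 1(l): 3
sum over floor = 7

7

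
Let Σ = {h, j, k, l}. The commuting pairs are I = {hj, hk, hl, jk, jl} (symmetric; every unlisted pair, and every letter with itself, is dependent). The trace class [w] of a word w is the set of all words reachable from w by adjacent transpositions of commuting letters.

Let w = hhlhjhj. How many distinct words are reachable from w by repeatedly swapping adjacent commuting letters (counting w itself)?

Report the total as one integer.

105

#0=h has no predecessor
#1=h depends on [0:h]
#2=l has no predecessor
#3=h depends on [1:h]
#4=j has no predecessor
#5=h depends on [3:h]
#6=j depends on [4:j]
sources: [0:h, 2:l, 4:j]
N(rest) = Σ N(rest − s) over sources s of rest; N(one piece) = 1:
  size 1 → [2]=1  [5]=1  [6]=1
  size 2 → [2,5]=2  [2,6]=2  [3,5]=1  [4,6]=1  [5,6]=2
  size 3 → [1,3,5]=1  [2,3,5]=3  [2,4,6]=3  [2,5,6]=6  [3,5,6]=3  [4,5,6]=3
  size 4 → [0,1,3,5]=1  [1,2,3,5]=4  [1,3,5,6]=4  [2,3,5,6]=12  [2,4,5,6]=12  [3,4,5,6]=6
  size 5 → [0,1,2,3,5]=5  [0,1,3,5,6]=5  [1,2,3,5,6]=20  [1,3,4,5,6]=10  [2,3,4,5,6]=30
  first=0(h) contributes 60
  first=2(l) contributes 15
  first=4(j) contributes 30
|[w]| = 105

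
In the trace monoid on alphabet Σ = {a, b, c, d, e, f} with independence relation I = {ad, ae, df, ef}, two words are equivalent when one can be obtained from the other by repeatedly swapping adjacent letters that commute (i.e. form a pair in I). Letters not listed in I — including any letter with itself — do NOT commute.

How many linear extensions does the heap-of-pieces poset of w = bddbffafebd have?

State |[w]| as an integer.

5

drop 0:b onto floor
drop 1:d onto {0:b}
drop 2:d onto {1:d}
drop 3:b onto {2:d}
drop 4:f onto {3:b}
drop 5:f onto {4:f}
drop 6:a onto {5:f}
drop 7:f onto {6:a}
drop 8:e onto {3:b}
drop 9:b onto {7:f, 8:e}
drop 10:d onto {9:b}
ground layer = {0:b}
drop-orders for the pieces not yet dropped (sum over which currently-grounded one goes next):
  1 to go: {10} 1
  2 to go: {9,10} 1
  3 to go: {7,9,10} 1  {8,9,10} 1
  4 to go: {6,7,9,10} 1  {7,8,9,10} 2
  5 to go: {5,6,7,9,10} 1  {6,7,8,9,10} 3
  6 to go: {4,5,6,7,9,10} 1  {5,6,7,8,9,10} 4
  7 to go: {4,5,6,7,8,9,10} 5
  8 to go: {3,4,5,6,7,8,9,10} 5
  9 to go: {2,3,4,5,6,7,8,9,10} 5
  if 0:b drops first: 5 orders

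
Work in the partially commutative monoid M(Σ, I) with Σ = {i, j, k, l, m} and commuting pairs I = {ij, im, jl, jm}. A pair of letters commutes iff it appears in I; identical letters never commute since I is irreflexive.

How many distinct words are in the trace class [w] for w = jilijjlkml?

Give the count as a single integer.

piece 0:j — minimal
piece 1:i — minimal
piece 2:l rests on {1:i}
piece 3:i rests on {2:l}
piece 4:j rests on {0:j}
piece 5:j rests on {4:j}
piece 6:l rests on {3:i}
piece 7:k rests on {5:j, 6:l}
piece 8:m rests on {7:k}
piece 9:l rests on {8:m}
minimal pieces: {0:j, 1:i}
ways to finish when only these pieces remain (= sum over removing one remaining piece with nothing left below it):
  1 left: {9}→1
  2 left: {8,9}→1
  3 left: {7,8,9}→1
  4 left: {5,7,8,9}→1  {6,7,8,9}→1
  5 left: {3,6,7,8,9}→1  {4,5,7,8,9}→1  {5,6,7,8,9}→2
  6 left: {0,4,5,7,8,9}→1  {2,3,6,7,8,9}→1  {3,5,6,7,8,9}→3  {4,5,6,7,8,9}→3
  7 left: {0,4,5,6,7,8,9}→4  {1,2,3,6,7,8,9}→1  {2,3,5,6,7,8,9}→4  {3,4,5,6,7,8,9}→6
  8 left: {0,3,4,5,6,7,8,9}→10  {1,2,3,5,6,7,8,9}→5  {2,3,4,5,6,7,8,9}→10
  placing 0:j first → 15 extensions
  placing 1:i first → 20 extensions
total linear extensions = 35

35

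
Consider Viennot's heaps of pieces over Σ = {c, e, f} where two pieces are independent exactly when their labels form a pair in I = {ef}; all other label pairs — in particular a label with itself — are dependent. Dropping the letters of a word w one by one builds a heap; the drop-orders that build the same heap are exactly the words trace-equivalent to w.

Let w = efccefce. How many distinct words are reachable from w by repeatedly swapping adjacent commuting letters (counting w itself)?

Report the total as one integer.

drop 0:e onto floor
drop 1:f onto floor
drop 2:c onto {0:e, 1:f}
drop 3:c onto {2:c}
drop 4:e onto {3:c}
drop 5:f onto {3:c}
drop 6:c onto {4:e, 5:f}
drop 7:e onto {6:c}
ground layer = {0:e, 1:f}
drop-orders for the pieces not yet dropped (sum over which currently-grounded one goes next):
  1 to go: {7} 1
  2 to go: {6,7} 1
  3 to go: {4,6,7} 1  {5,6,7} 1
  4 to go: {4,5,6,7} 2
  5 to go: {3,4,5,6,7} 2
  6 to go: {2,3,4,5,6,7} 2
  if 0:e drops first: 2 orders
  if 1:f drops first: 2 orders
heap linearizations: 4

4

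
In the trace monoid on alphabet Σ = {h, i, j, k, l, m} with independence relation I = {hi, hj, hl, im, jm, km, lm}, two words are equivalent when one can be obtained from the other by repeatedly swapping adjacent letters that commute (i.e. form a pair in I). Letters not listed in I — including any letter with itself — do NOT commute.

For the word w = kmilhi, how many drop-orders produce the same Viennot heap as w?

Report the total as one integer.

drop 0:k onto floor
drop 1:m onto floor
drop 2:i onto {0:k}
drop 3:l onto {2:i}
drop 4:h onto {0:k, 1:m}
drop 5:i onto {3:l}
ground layer = {0:k, 1:m}
drop-orders for the pieces not yet dropped (sum over which currently-grounded one goes next):
  1 to go: {4} 1  {5} 1
  2 to go: {1,4} 1  {3,5} 1  {4,5} 2
  3 to go: {1,4,5} 3  {2,3,5} 1  {3,4,5} 3
  4 to go: {1,3,4,5} 6  {2,3,4,5} 4
  if 0:k drops first: 10 orders
  if 1:m drops first: 4 orders
heap linearizations: 14

14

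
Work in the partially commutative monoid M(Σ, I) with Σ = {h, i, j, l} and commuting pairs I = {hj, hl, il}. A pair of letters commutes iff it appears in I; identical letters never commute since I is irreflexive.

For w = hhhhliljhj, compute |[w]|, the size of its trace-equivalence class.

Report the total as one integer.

#0=h has no predecessor
#1=h depends on [0:h]
#2=h depends on [1:h]
#3=h depends on [2:h]
#4=l has no predecessor
#5=i depends on [3:h]
#6=l depends on [4:l]
#7=j depends on [5:i, 6:l]
#8=h depends on [5:i]
#9=j depends on [7:j]
sources: [0:h, 4:l]
N(rest) = Σ N(rest − s) over sources s of rest; N(one piece) = 1:
  size 1 → [8]=1  [9]=1
  size 2 → [7,9]=1  [8,9]=2
  size 3 → [6,7,9]=1  [7,8,9]=3
  size 4 → [4,6,7,9]=1  [5,7,8,9]=3  [6,7,8,9]=4
  size 5 → [3,5,7,8,9]=3  [4,6,7,8,9]=5  [5,6,7,8,9]=7
  size 6 → [2,3,5,7,8,9]=3  [3,5,6,7,8,9]=10  [4,5,6,7,8,9]=12
  size 7 → [1,2,3,5,7,8,9]=3  [2,3,5,6,7,8,9]=13  [3,4,5,6,7,8,9]=22
  size 8 → [0,1,2,3,5,7,8,9]=3  [1,2,3,5,6,7,8,9]=16  [2,3,4,5,6,7,8,9]=35
  first=0(h) contributes 51
  first=4(l) contributes 19
|[w]| = 70

70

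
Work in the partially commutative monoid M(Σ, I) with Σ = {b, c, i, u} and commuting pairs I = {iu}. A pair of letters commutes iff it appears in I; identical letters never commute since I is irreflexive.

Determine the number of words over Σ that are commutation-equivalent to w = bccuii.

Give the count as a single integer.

drop 0:b onto floor
drop 1:c onto {0:b}
drop 2:c onto {1:c}
drop 3:u onto {2:c}
drop 4:i onto {2:c}
drop 5:i onto {4:i}
ground layer = {0:b}
drop-orders for the pieces not yet dropped (sum over which currently-grounded one goes next):
  1 to go: {3} 1  {5} 1
  2 to go: {3,5} 2  {4,5} 1
  3 to go: {3,4,5} 3
  4 to go: {2,3,4,5} 3
  if 0:b drops first: 3 orders

3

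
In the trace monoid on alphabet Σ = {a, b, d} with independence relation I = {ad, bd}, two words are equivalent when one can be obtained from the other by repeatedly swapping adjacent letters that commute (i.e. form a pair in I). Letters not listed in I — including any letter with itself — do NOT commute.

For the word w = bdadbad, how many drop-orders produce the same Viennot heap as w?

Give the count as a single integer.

35

#0=b has no predecessor
#1=d has no predecessor
#2=a depends on [0:b]
#3=d depends on [1:d]
#4=b depends on [2:a]
#5=a depends on [4:b]
#6=d depends on [3:d]
sources: [0:b, 1:d]
N(rest) = Σ N(rest − s) over sources s of rest; N(one piece) = 1:
  size 1 → [5]=1  [6]=1
  size 2 → [3,6]=1  [4,5]=1  [5,6]=2
  size 3 → [1,3,6]=1  [2,4,5]=1  [3,5,6]=3  [4,5,6]=3
  size 4 → [0,2,4,5]=1  [1,3,5,6]=4  [2,4,5,6]=4  [3,4,5,6]=6
  size 5 → [0,2,4,5,6]=5  [1,3,4,5,6]=10  [2,3,4,5,6]=10
  first=0(b) contributes 20
  first=1(d) contributes 15
|[w]| = 35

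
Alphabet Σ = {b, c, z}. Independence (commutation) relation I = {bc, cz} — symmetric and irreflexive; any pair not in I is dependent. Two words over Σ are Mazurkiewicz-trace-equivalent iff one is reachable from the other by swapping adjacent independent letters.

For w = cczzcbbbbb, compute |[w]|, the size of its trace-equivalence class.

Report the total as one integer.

#0=c has no predecessor
#1=c depends on [0:c]
#2=z has no predecessor
#3=z depends on [2:z]
#4=c depends on [1:c]
#5=b depends on [3:z]
#6=b depends on [5:b]
#7=b depends on [6:b]
#8=b depends on [7:b]
#9=b depends on [8:b]
sources: [0:c, 2:z]
N(rest) = Σ N(rest − s) over sources s of rest; N(one piece) = 1:
  size 1 → [4]=1  [9]=1
  size 2 → [1,4]=1  [4,9]=2  [8,9]=1
  size 3 → [0,1,4]=1  [1,4,9]=3  [4,8,9]=3  [7,8,9]=1
  size 4 → [0,1,4,9]=4  [1,4,8,9]=6  [4,7,8,9]=4  [6,7,8,9]=1
  size 5 → [0,1,4,8,9]=10  [1,4,7,8,9]=10  [4,6,7,8,9]=5  [5,6,7,8,9]=1
  size 6 → [0,1,4,7,8,9]=20  [1,4,6,7,8,9]=15  [3,5,6,7,8,9]=1  [4,5,6,7,8,9]=6
  size 7 → [0,1,4,6,7,8,9]=35  [1,4,5,6,7,8,9]=21  [2,3,5,6,7,8,9]=1  [3,4,5,6,7,8,9]=7
  size 8 → [0,1,4,5,6,7,8,9]=56  [1,3,4,5,6,7,8,9]=28  [2,3,4,5,6,7,8,9]=8
  first=0(c) contributes 36
  first=2(z) contributes 84
|[w]| = 120

120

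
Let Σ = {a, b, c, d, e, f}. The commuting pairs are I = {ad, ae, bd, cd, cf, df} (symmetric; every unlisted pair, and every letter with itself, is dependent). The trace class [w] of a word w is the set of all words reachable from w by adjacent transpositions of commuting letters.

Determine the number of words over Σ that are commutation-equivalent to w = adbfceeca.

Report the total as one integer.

drop 0:a onto floor
drop 1:d onto floor
drop 2:b onto {0:a}
drop 3:f onto {2:b}
drop 4:c onto {2:b}
drop 5:e onto {1:d, 3:f, 4:c}
drop 6:e onto {5:e}
drop 7:c onto {6:e}
drop 8:a onto {7:c}
ground layer = {0:a, 1:d}
drop-orders for the pieces not yet dropped (sum over which currently-grounded one goes next):
  1 to go: {8} 1
  2 to go: {7,8} 1
  3 to go: {6,7,8} 1
  4 to go: {5,6,7,8} 1
  5 to go: {1,5,6,7,8} 1  {3,5,6,7,8} 1  {4,5,6,7,8} 1
  6 to go: {1,3,5,6,7,8} 2  {1,4,5,6,7,8} 2  {3,4,5,6,7,8} 2
  7 to go: {1,3,4,5,6,7,8} 6  {2,3,4,5,6,7,8} 2
  if 0:a drops first: 8 orders
  if 1:d drops first: 2 orders
heap linearizations: 10

10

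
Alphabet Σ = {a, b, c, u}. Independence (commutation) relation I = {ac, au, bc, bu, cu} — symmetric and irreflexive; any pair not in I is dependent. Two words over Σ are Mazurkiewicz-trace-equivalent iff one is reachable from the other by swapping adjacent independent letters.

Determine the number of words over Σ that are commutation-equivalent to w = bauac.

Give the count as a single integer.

piece 0:b — minimal
piece 1:a rests on {0:b}
piece 2:u — minimal
piece 3:a rests on {1:a}
piece 4:c — minimal
minimal pieces: {0:b, 2:u, 4:c}
ways to finish when only these pieces remain (= sum over removing one remaining piece with nothing left below it):
  1 left: {2}→1  {3}→1  {4}→1
  2 left: {1,3}→1  {2,3}→2  {2,4}→2  {3,4}→2
  3 left: {0,1,3}→1  {1,2,3}→3  {1,3,4}→3  {2,3,4}→6
  placing 0:b first → 12 extensions
  placing 2:u first → 4 extensions
  placing 4:c first → 4 extensions
total linear extensions = 20

20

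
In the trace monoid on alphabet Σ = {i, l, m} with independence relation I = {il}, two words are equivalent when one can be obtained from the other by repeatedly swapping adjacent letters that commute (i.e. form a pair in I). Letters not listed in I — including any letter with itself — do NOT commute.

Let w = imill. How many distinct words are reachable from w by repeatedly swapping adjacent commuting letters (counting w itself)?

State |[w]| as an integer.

drop 0:i onto floor
drop 1:m onto {0:i}
drop 2:i onto {1:m}
drop 3:l onto {1:m}
drop 4:l onto {3:l}
ground layer = {0:i}
drop-orders for the pieces not yet dropped (sum over which currently-grounded one goes next):
  1 to go: {2} 1  {4} 1
  2 to go: {2,4} 2  {3,4} 1
  3 to go: {2,3,4} 3
  if 0:i drops first: 3 orders

3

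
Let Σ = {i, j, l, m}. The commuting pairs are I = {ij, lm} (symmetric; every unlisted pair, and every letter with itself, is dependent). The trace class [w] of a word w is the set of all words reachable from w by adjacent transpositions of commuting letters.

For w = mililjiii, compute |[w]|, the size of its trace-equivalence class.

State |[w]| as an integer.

4

piece 0:m — minimal
piece 1:i rests on {0:m}
piece 2:l rests on {1:i}
piece 3:i rests on {2:l}
piece 4:l rests on {3:i}
piece 5:j rests on {4:l}
piece 6:i rests on {4:l}
piece 7:i rests on {6:i}
piece 8:i rests on {7:i}
minimal pieces: {0:m}
ways to finish when only these pieces remain (= sum over removing one remaining piece with nothing left below it):
  1 left: {5}→1  {8}→1
  2 left: {5,8}→2  {7,8}→1
  3 left: {5,7,8}→3  {6,7,8}→1
  4 left: {5,6,7,8}→4
  5 left: {4,5,6,7,8}→4
  6 left: {3,4,5,6,7,8}→4
  7 left: {2,3,4,5,6,7,8}→4
  placing 0:m first → 4 extensions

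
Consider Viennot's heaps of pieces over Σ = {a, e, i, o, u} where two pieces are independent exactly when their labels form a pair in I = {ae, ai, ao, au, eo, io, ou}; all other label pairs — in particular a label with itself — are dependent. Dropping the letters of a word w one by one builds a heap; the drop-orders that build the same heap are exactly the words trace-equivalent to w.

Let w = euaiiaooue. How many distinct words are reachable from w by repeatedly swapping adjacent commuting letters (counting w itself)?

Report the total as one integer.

1260

0(e) covers ∅
1(u) covers 0:e
2(a) covers ∅
3(i) covers 1:u
4(i) covers 3:i
5(a) covers 2:a
6(o) covers ∅
7(o) covers 6:o
8(u) covers 4:i
9(e) covers 8:u
floor of heap: 0:e, 2:a, 6:o
completions by unplaced set U, small U first (add the entries for U minus each lowest piece of U):
  |U|=1: {5}:1  {7}:1  {9}:1
  |U|=2: {2,5}:1  {5,7}:2  {5,9}:2  {6,7}:1  {7,9}:2  {8,9}:1
  |U|=3: {2,5,7}:3  {2,5,9}:3  {4,8,9}:1  {5,6,7}:3  {5,7,9}:6  {5,8,9}:3  {6,7,9}:3  {7,8,9}:3
  |U|=4: {2,5,6,7}:6  {2,5,7,9}:12  {2,5,8,9}:6  {3,4,8,9}:1  {4,5,8,9}:4  {4,7,8,9}:4  {5,6,7,9}:12  {5,7,8,9}:12  {6,7,8,9}:6
  |U|=5: {1,3,4,8,9}:1  {2,4,5,8,9}:10  {2,5,6,7,9}:30  {2,5,7,8,9}:30  {3,4,5,8,9}:5  {3,4,7,8,9}:5  {4,5,7,8,9}:20  {4,6,7,8,9}:10  {5,6,7,8,9}:30
  |U|=6: {0,1,3,4,8,9}:1  {1,3,4,5,8,9}:6  {1,3,4,7,8,9}:6  {2,3,4,5,8,9}:15  {2,4,5,7,8,9}:60  {2,5,6,7,8,9}:90  {3,4,5,7,8,9}:30  {3,4,6,7,8,9}:15  {4,5,6,7,8,9}:60
  |U|=7: {0,1,3,4,5,8,9}:7  {0,1,3,4,7,8,9}:7  {1,2,3,4,5,8,9}:21  {1,3,4,5,7,8,9}:42  {1,3,4,6,7,8,9}:21  {2,3,4,5,7,8,9}:105  {2,4,5,6,7,8,9}:210  {3,4,5,6,7,8,9}:105
  |U|=8: {0,1,2,3,4,5,8,9}:28  {0,1,3,4,5,7,8,9}:56  {0,1,3,4,6,7,8,9}:28  {1,2,3,4,5,7,8,9}:168  {1,3,4,5,6,7,8,9}:168  {2,3,4,5,6,7,8,9}:420
  start at 0(e): 756
  start at 2(a): 252
  start at 6(o): 252
sum over floor = 1260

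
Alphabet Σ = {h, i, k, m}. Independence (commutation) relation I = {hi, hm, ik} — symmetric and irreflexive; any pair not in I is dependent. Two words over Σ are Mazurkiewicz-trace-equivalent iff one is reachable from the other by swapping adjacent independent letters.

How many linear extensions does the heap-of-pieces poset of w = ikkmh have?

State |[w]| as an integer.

7

piece 0:i — minimal
piece 1:k — minimal
piece 2:k rests on {1:k}
piece 3:m rests on {0:i, 2:k}
piece 4:h rests on {2:k}
minimal pieces: {0:i, 1:k}
ways to finish when only these pieces remain (= sum over removing one remaining piece with nothing left below it):
  1 left: {3}→1  {4}→1
  2 left: {0,3}→1  {3,4}→2
  3 left: {0,3,4}→3  {2,3,4}→2
  placing 0:i first → 2 extensions
  placing 1:k first → 5 extensions
total linear extensions = 7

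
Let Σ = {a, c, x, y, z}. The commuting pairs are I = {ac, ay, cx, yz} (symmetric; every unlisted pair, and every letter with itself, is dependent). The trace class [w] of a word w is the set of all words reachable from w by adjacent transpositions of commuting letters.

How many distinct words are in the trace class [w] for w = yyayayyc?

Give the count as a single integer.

28

0(y) covers ∅
1(y) covers 0:y
2(a) covers ∅
3(y) covers 1:y
4(a) covers 2:a
5(y) covers 3:y
6(y) covers 5:y
7(c) covers 6:y
floor of heap: 0:y, 2:a
completions by unplaced set U, small U first (add the entries for U minus each lowest piece of U):
  |U|=1: {4}:1  {7}:1
  |U|=2: {2,4}:1  {4,7}:2  {6,7}:1
  |U|=3: {2,4,7}:3  {4,6,7}:3  {5,6,7}:1
  |U|=4: {2,4,6,7}:6  {3,5,6,7}:1  {4,5,6,7}:4
  |U|=5: {1,3,5,6,7}:1  {2,4,5,6,7}:10  {3,4,5,6,7}:5
  |U|=6: {0,1,3,5,6,7}:1  {1,3,4,5,6,7}:6  {2,3,4,5,6,7}:15
  start at 0(y): 21
  start at 2(a): 7
sum over floor = 28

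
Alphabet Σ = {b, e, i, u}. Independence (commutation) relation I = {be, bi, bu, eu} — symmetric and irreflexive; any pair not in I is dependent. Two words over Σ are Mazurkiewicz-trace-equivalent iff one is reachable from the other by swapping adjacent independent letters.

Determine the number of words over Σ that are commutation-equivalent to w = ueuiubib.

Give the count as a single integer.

84

drop 0:u onto floor
drop 1:e onto floor
drop 2:u onto {0:u}
drop 3:i onto {1:e, 2:u}
drop 4:u onto {3:i}
drop 5:b onto floor
drop 6:i onto {4:u}
drop 7:b onto {5:b}
ground layer = {0:u, 1:e, 5:b}
drop-orders for the pieces not yet dropped (sum over which currently-grounded one goes next):
  1 to go: {6} 1  {7} 1
  2 to go: {4,6} 1  {5,7} 1  {6,7} 2
  3 to go: {3,4,6} 1  {4,6,7} 3  {5,6,7} 3
  4 to go: {1,3,4,6} 1  {2,3,4,6} 1  {3,4,6,7} 4  {4,5,6,7} 6
  5 to go: {0,2,3,4,6} 1  {1,2,3,4,6} 2  {1,3,4,6,7} 5  {2,3,4,6,7} 5  {3,4,5,6,7} 10
  6 to go: {0,1,2,3,4,6} 3  {0,2,3,4,6,7} 6  {1,2,3,4,6,7} 12  {1,3,4,5,6,7} 15  {2,3,4,5,6,7} 15
  if 0:u drops first: 42 orders
  if 1:e drops first: 21 orders
  if 5:b drops first: 21 orders
heap linearizations: 84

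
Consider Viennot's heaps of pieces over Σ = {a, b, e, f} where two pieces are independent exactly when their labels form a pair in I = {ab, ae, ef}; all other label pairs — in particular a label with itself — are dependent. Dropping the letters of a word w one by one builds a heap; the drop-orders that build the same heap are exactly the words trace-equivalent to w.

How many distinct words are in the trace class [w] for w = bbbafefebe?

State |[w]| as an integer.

28

drop 0:b onto floor
drop 1:b onto {0:b}
drop 2:b onto {1:b}
drop 3:a onto floor
drop 4:f onto {2:b, 3:a}
drop 5:e onto {2:b}
drop 6:f onto {4:f}
drop 7:e onto {5:e}
drop 8:b onto {6:f, 7:e}
drop 9:e onto {8:b}
ground layer = {0:b, 3:a}
drop-orders for the pieces not yet dropped (sum over which currently-grounded one goes next):
  1 to go: {9} 1
  2 to go: {8,9} 1
  3 to go: {6,8,9} 1  {7,8,9} 1
  4 to go: {4,6,8,9} 1  {5,7,8,9} 1  {6,7,8,9} 2
  5 to go: {3,4,6,8,9} 1  {4,6,7,8,9} 3  {5,6,7,8,9} 3
  6 to go: {3,4,6,7,8,9} 4  {4,5,6,7,8,9} 6
  7 to go: {2,4,5,6,7,8,9} 6  {3,4,5,6,7,8,9} 10
  8 to go: {1,2,4,5,6,7,8,9} 6  {2,3,4,5,6,7,8,9} 16
  if 0:b drops first: 22 orders
  if 3:a drops first: 6 orders
heap linearizations: 28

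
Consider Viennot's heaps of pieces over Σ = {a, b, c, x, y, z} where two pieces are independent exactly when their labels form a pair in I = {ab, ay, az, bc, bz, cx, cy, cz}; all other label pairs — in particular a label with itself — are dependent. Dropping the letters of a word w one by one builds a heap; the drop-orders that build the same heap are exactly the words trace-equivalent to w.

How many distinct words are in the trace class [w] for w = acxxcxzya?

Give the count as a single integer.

46

#0=a has no predecessor
#1=c depends on [0:a]
#2=x depends on [0:a]
#3=x depends on [2:x]
#4=c depends on [1:c]
#5=x depends on [3:x]
#6=z depends on [5:x]
#7=y depends on [6:z]
#8=a depends on [4:c, 5:x]
sources: [0:a]
N(rest) = Σ N(rest − s) over sources s of rest; N(one piece) = 1:
  size 1 → [7]=1  [8]=1
  size 2 → [4,8]=1  [6,7]=1  [7,8]=2
  size 3 → [1,4,8]=1  [4,7,8]=3  [6,7,8]=3
  size 4 → [1,4,7,8]=4  [4,6,7,8]=6  [5,6,7,8]=3
  size 5 → [1,4,6,7,8]=10  [3,5,6,7,8]=3  [4,5,6,7,8]=9
  size 6 → [1,4,5,6,7,8]=19  [2,3,5,6,7,8]=3  [3,4,5,6,7,8]=12
  size 7 → [1,3,4,5,6,7,8]=31  [2,3,4,5,6,7,8]=15
  first=0(a) contributes 46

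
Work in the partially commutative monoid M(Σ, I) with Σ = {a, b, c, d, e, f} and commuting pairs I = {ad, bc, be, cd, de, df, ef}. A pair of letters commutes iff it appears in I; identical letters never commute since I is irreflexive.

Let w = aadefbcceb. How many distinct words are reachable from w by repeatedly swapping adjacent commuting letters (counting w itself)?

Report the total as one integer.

140

piece 0:a — minimal
piece 1:a rests on {0:a}
piece 2:d — minimal
piece 3:e rests on {1:a}
piece 4:f rests on {1:a}
piece 5:b rests on {2:d, 4:f}
piece 6:c rests on {3:e, 4:f}
piece 7:c rests on {6:c}
piece 8:e rests on {7:c}
piece 9:b rests on {5:b}
minimal pieces: {0:a, 2:d}
ways to finish when only these pieces remain (= sum over removing one remaining piece with nothing left below it):
  1 left: {8}→1  {9}→1
  2 left: {5,9}→1  {7,8}→1  {8,9}→2
  3 left: {2,5,9}→1  {5,8,9}→3  {6,7,8}→1  {7,8,9}→3
  4 left: {2,5,8,9}→4  {3,6,7,8}→1  {5,7,8,9}→6  {6,7,8,9}→4
  5 left: {2,5,7,8,9}→10  {3,6,7,8,9}→5  {5,6,7,8,9}→10
  6 left: {2,5,6,7,8,9}→20  {3,5,6,7,8,9}→15  {4,5,6,7,8,9}→10
  7 left: {2,3,5,6,7,8,9}→35  {2,4,5,6,7,8,9}→30  {3,4,5,6,7,8,9}→25
  8 left: {1,3,4,5,6,7,8,9}→25  {2,3,4,5,6,7,8,9}→90
  placing 0:a first → 115 extensions
  placing 2:d first → 25 extensions
total linear extensions = 140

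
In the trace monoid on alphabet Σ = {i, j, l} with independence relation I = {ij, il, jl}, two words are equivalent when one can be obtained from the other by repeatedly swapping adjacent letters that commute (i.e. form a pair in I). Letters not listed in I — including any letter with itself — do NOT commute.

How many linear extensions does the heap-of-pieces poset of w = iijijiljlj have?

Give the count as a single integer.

#0=i has no predecessor
#1=i depends on [0:i]
#2=j has no predecessor
#3=i depends on [1:i]
#4=j depends on [2:j]
#5=i depends on [3:i]
#6=l has no predecessor
#7=j depends on [4:j]
#8=l depends on [6:l]
#9=j depends on [7:j]
sources: [0:i, 2:j, 6:l]
N(rest) = Σ N(rest − s) over sources s of rest; N(one piece) = 1:
  size 1 → [5]=1  [8]=1  [9]=1
  size 2 → [3,5]=1  [5,8]=2  [5,9]=2  [6,8]=1  [7,9]=1  [8,9]=2
  size 3 → [1,3,5]=1  [3,5,8]=3  [3,5,9]=3  [4,7,9]=1  [5,6,8]=3  [5,7,9]=3  [5,8,9]=6  [6,8,9]=3  [7,8,9]=3
  size 4 → [0,1,3,5]=1  [1,3,5,8]=4  [1,3,5,9]=4  [2,4,7,9]=1  [3,5,6,8]=6  [3,5,7,9]=6  [3,5,8,9]=12  [4,5,7,9]=4  [4,7,8,9]=4  [5,6,8,9]=12  [5,7,8,9]=12  [6,7,8,9]=6
  size 5 → [0,1,3,5,8]=5  [0,1,3,5,9]=5  [1,3,5,6,8]=10  [1,3,5,7,9]=10  [1,3,5,8,9]=20  [2,4,5,7,9]=5  [2,4,7,8,9]=5  [3,4,5,7,9]=10  [3,5,6,8,9]=30  [3,5,7,8,9]=30  [4,5,7,8,9]=20  [4,6,7,8,9]=10  [5,6,7,8,9]=30
  size 6 → [0,1,3,5,6,8]=15  [0,1,3,5,7,9]=15  [0,1,3,5,8,9]=30  [1,3,4,5,7,9]=20  [1,3,5,6,8,9]=60  [1,3,5,7,8,9]=60  [2,3,4,5,7,9]=15  [2,4,5,7,8,9]=30  [2,4,6,7,8,9]=15  [3,4,5,7,8,9]=60  [3,5,6,7,8,9]=90  [4,5,6,7,8,9]=60
  size 7 → [0,1,3,4,5,7,9]=35  [0,1,3,5,6,8,9]=105  [0,1,3,5,7,8,9]=105  [1,2,3,4,5,7,9]=35  [1,3,4,5,7,8,9]=140  [1,3,5,6,7,8,9]=210  [2,3,4,5,7,8,9]=105  [2,4,5,6,7,8,9]=105  [3,4,5,6,7,8,9]=210
  size 8 → [0,1,2,3,4,5,7,9]=70  [0,1,3,4,5,7,8,9]=280  [0,1,3,5,6,7,8,9]=420  [1,2,3,4,5,7,8,9]=280  [1,3,4,5,6,7,8,9]=560  [2,3,4,5,6,7,8,9]=420
  first=0(i) contributes 1260
  first=2(j) contributes 1260
  first=6(l) contributes 630
|[w]| = 3150

3150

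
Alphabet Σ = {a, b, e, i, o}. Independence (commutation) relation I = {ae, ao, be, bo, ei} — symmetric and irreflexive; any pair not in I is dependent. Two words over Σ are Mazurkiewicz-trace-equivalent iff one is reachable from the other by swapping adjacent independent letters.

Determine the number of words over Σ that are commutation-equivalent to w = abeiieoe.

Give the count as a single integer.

drop 0:a onto floor
drop 1:b onto {0:a}
drop 2:e onto floor
drop 3:i onto {1:b}
drop 4:i onto {3:i}
drop 5:e onto {2:e}
drop 6:o onto {4:i, 5:e}
drop 7:e onto {6:o}
ground layer = {0:a, 2:e}
drop-orders for the pieces not yet dropped (sum over which currently-grounded one goes next):
  1 to go: {7} 1
  2 to go: {6,7} 1
  3 to go: {4,6,7} 1  {5,6,7} 1
  4 to go: {2,5,6,7} 1  {3,4,6,7} 1  {4,5,6,7} 2
  5 to go: {1,3,4,6,7} 1  {2,4,5,6,7} 3  {3,4,5,6,7} 3
  6 to go: {0,1,3,4,6,7} 1  {1,3,4,5,6,7} 4  {2,3,4,5,6,7} 6
  if 0:a drops first: 10 orders
  if 2:e drops first: 5 orders
heap linearizations: 15

15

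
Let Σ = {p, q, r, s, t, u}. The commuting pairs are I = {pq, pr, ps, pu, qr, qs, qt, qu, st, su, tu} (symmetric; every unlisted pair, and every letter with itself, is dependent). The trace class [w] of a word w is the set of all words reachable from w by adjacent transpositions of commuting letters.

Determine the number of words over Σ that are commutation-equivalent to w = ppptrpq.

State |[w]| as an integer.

drop 0:p onto floor
drop 1:p onto {0:p}
drop 2:p onto {1:p}
drop 3:t onto {2:p}
drop 4:r onto {3:t}
drop 5:p onto {3:t}
drop 6:q onto floor
ground layer = {0:p, 6:q}
drop-orders for the pieces not yet dropped (sum over which currently-grounded one goes next):
  1 to go: {4} 1  {5} 1  {6} 1
  2 to go: {4,5} 2  {4,6} 2  {5,6} 2
  3 to go: {3,4,5} 2  {4,5,6} 6
  4 to go: {2,3,4,5} 2  {3,4,5,6} 8
  5 to go: {1,2,3,4,5} 2  {2,3,4,5,6} 10
  if 0:p drops first: 12 orders
  if 6:q drops first: 2 orders
heap linearizations: 14

14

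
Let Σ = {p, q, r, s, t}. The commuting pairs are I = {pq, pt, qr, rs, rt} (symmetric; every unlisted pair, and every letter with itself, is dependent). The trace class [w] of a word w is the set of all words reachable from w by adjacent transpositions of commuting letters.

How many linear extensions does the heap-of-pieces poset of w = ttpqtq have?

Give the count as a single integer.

piece 0:t — minimal
piece 1:t rests on {0:t}
piece 2:p — minimal
piece 3:q rests on {1:t}
piece 4:t rests on {3:q}
piece 5:q rests on {4:t}
minimal pieces: {0:t, 2:p}
ways to finish when only these pieces remain (= sum over removing one remaining piece with nothing left below it):
  1 left: {2}→1  {5}→1
  2 left: {2,5}→2  {4,5}→1
  3 left: {2,4,5}→3  {3,4,5}→1
  4 left: {1,3,4,5}→1  {2,3,4,5}→4
  placing 0:t first → 5 extensions
  placing 2:p first → 1 extensions
total linear extensions = 6

6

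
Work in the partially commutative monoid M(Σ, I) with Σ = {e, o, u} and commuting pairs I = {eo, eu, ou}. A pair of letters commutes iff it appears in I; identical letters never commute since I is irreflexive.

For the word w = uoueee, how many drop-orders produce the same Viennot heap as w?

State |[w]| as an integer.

60

0(u) covers ∅
1(o) covers ∅
2(u) covers 0:u
3(e) covers ∅
4(e) covers 3:e
5(e) covers 4:e
floor of heap: 0:u, 1:o, 3:e
completions by unplaced set U, small U first (add the entries for U minus each lowest piece of U):
  |U|=1: {1}:1  {2}:1  {5}:1
  |U|=2: {0,2}:1  {1,2}:2  {1,5}:2  {2,5}:2  {4,5}:1
  |U|=3: {0,1,2}:3  {0,2,5}:3  {1,2,5}:6  {1,4,5}:3  {2,4,5}:3  {3,4,5}:1
  |U|=4: {0,1,2,5}:12  {0,2,4,5}:6  {1,2,4,5}:12  {1,3,4,5}:4  {2,3,4,5}:4
  start at 0(u): 20
  start at 1(o): 10
  start at 3(e): 30
sum over floor = 60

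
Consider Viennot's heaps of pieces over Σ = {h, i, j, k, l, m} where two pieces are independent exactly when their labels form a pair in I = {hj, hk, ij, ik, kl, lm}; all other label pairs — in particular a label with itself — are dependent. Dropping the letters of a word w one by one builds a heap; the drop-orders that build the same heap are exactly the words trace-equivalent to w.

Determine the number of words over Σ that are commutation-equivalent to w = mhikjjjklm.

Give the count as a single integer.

0(m) covers ∅
1(h) covers 0:m
2(i) covers 1:h
3(k) covers 0:m
4(j) covers 3:k
5(j) covers 4:j
6(j) covers 5:j
7(k) covers 6:j
8(l) covers 2:i, 6:j
9(m) covers 2:i, 7:k
floor of heap: 0:m
completions by unplaced set U, small U first (add the entries for U minus each lowest piece of U):
  |U|=1: {8}:1  {9}:1
  |U|=2: {7,9}:1  {8,9}:2
  |U|=3: {2,8,9}:2  {7,8,9}:3
  |U|=4: {1,2,8,9}:2  {2,7,8,9}:5  {6,7,8,9}:3
  |U|=5: {1,2,7,8,9}:7  {2,6,7,8,9}:8  {5,6,7,8,9}:3
  |U|=6: {1,2,6,7,8,9}:15  {2,5,6,7,8,9}:11  {4,5,6,7,8,9}:3
  |U|=7: {1,2,5,6,7,8,9}:26  {2,4,5,6,7,8,9}:14  {3,4,5,6,7,8,9}:3
  |U|=8: {1,2,4,5,6,7,8,9}:40  {2,3,4,5,6,7,8,9}:17
  start at 0(m): 57

57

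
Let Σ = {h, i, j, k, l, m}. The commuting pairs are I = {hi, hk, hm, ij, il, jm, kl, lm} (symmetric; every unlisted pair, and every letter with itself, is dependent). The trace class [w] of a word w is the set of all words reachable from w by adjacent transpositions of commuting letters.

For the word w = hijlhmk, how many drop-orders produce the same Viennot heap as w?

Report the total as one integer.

31

piece 0:h — minimal
piece 1:i — minimal
piece 2:j rests on {0:h}
piece 3:l rests on {2:j}
piece 4:h rests on {3:l}
piece 5:m rests on {1:i}
piece 6:k rests on {2:j, 5:m}
minimal pieces: {0:h, 1:i}
ways to finish when only these pieces remain (= sum over removing one remaining piece with nothing left below it):
  1 left: {4}→1  {6}→1
  2 left: {3,4}→1  {4,6}→2  {5,6}→1
  3 left: {1,5,6}→1  {3,4,6}→3  {4,5,6}→3
  4 left: {1,4,5,6}→4  {2,3,4,6}→3  {3,4,5,6}→6
  5 left: {0,2,3,4,6}→3  {1,3,4,5,6}→10  {2,3,4,5,6}→9
  placing 0:h first → 19 extensions
  placing 1:i first → 12 extensions
total linear extensions = 31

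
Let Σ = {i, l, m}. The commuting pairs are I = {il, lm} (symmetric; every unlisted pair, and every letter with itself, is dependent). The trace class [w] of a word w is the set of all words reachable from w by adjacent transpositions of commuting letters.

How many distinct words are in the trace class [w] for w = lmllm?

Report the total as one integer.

piece 0:l — minimal
piece 1:m — minimal
piece 2:l rests on {0:l}
piece 3:l rests on {2:l}
piece 4:m rests on {1:m}
minimal pieces: {0:l, 1:m}
ways to finish when only these pieces remain (= sum over removing one remaining piece with nothing left below it):
  1 left: {3}→1  {4}→1
  2 left: {1,4}→1  {2,3}→1  {3,4}→2
  3 left: {0,2,3}→1  {1,3,4}→3  {2,3,4}→3
  placing 0:l first → 6 extensions
  placing 1:m first → 4 extensions
total linear extensions = 10

10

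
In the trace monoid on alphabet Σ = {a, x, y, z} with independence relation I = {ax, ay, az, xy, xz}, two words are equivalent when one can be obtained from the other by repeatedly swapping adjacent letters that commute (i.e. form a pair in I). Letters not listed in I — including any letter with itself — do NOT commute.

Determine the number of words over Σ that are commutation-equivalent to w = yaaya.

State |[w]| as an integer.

0(y) covers ∅
1(a) covers ∅
2(a) covers 1:a
3(y) covers 0:y
4(a) covers 2:a
floor of heap: 0:y, 1:a
completions by unplaced set U, small U first (add the entries for U minus each lowest piece of U):
  |U|=1: {3}:1  {4}:1
  |U|=2: {0,3}:1  {2,4}:1  {3,4}:2
  |U|=3: {0,3,4}:3  {1,2,4}:1  {2,3,4}:3
  start at 0(y): 4
  start at 1(a): 6
sum over floor = 10

10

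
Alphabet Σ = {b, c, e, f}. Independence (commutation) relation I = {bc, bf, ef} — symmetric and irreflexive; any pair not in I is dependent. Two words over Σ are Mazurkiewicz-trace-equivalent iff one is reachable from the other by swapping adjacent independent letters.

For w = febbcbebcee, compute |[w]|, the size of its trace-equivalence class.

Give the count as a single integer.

drop 0:f onto floor
drop 1:e onto floor
drop 2:b onto {1:e}
drop 3:b onto {2:b}
drop 4:c onto {0:f, 1:e}
drop 5:b onto {3:b}
drop 6:e onto {4:c, 5:b}
drop 7:b onto {6:e}
drop 8:c onto {6:e}
drop 9:e onto {7:b, 8:c}
drop 10:e onto {9:e}
ground layer = {0:f, 1:e}
drop-orders for the pieces not yet dropped (sum over which currently-grounded one goes next):
  1 to go: {10} 1
  2 to go: {9,10} 1
  3 to go: {7,9,10} 1  {8,9,10} 1
  4 to go: {7,8,9,10} 2
  5 to go: {6,7,8,9,10} 2
  6 to go: {4,6,7,8,9,10} 2  {5,6,7,8,9,10} 2
  7 to go: {0,4,6,7,8,9,10} 2  {3,5,6,7,8,9,10} 2  {4,5,6,7,8,9,10} 4
  8 to go: {0,4,5,6,7,8,9,10} 6  {2,3,5,6,7,8,9,10} 2  {3,4,5,6,7,8,9,10} 6
  9 to go: {0,3,4,5,6,7,8,9,10} 12  {2,3,4,5,6,7,8,9,10} 8
  if 0:f drops first: 8 orders
  if 1:e drops first: 20 orders
heap linearizations: 28

28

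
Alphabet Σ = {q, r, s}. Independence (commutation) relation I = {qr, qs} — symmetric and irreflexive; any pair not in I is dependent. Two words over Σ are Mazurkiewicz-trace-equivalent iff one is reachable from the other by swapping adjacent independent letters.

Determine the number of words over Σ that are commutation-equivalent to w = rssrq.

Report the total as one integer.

piece 0:r — minimal
piece 1:s rests on {0:r}
piece 2:s rests on {1:s}
piece 3:r rests on {2:s}
piece 4:q — minimal
minimal pieces: {0:r, 4:q}
ways to finish when only these pieces remain (= sum over removing one remaining piece with nothing left below it):
  1 left: {3}→1  {4}→1
  2 left: {2,3}→1  {3,4}→2
  3 left: {1,2,3}→1  {2,3,4}→3
  placing 0:r first → 4 extensions
  placing 4:q first → 1 extensions
total linear extensions = 5

5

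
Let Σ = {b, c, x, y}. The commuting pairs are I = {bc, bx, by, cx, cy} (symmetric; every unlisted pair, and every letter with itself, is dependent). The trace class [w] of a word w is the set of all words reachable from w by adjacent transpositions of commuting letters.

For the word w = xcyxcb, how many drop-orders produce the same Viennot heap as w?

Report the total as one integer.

#0=x has no predecessor
#1=c has no predecessor
#2=y depends on [0:x]
#3=x depends on [2:y]
#4=c depends on [1:c]
#5=b has no predecessor
sources: [0:x, 1:c, 5:b]
N(rest) = Σ N(rest − s) over sources s of rest; N(one piece) = 1:
  size 1 → [3]=1  [4]=1  [5]=1
  size 2 → [1,4]=1  [2,3]=1  [3,4]=2  [3,5]=2  [4,5]=2
  size 3 → [0,2,3]=1  [1,3,4]=3  [1,4,5]=3  [2,3,4]=3  [2,3,5]=3  [3,4,5]=6
  size 4 → [0,2,3,4]=4  [0,2,3,5]=4  [1,2,3,4]=6  [1,3,4,5]=12  [2,3,4,5]=12
  first=0(x) contributes 30
  first=1(c) contributes 20
  first=5(b) contributes 10
|[w]| = 60

60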